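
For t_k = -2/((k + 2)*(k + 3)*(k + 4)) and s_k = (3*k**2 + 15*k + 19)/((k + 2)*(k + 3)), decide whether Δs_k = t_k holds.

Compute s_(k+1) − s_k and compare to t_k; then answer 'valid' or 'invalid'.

s_(k+1) = (15*k + 3*(k + 1)**2 + 34)/((k + 3)*(k + 4))
s_(k+1) − s_k = -2/(k**3 + 9*k**2 + 26*k + 24)
(s_(k+1) − s_k) − t_k = 0

Valid — Δs_k = t_k.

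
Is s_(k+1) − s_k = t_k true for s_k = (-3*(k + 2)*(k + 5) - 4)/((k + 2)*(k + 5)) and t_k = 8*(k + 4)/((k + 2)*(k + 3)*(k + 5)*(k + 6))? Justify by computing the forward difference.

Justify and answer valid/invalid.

s_(k+1) = (-3*(k + 3)*(k + 6) - 4)/((k + 3)*(k + 6))
s_(k+1) − s_k = 8*(k + 4)/(k**4 + 16*k**3 + 91*k**2 + 216*k + 180)
(s_(k+1) − s_k) − t_k = 0

valid (s_(k+1) − s_k reduces to t_k)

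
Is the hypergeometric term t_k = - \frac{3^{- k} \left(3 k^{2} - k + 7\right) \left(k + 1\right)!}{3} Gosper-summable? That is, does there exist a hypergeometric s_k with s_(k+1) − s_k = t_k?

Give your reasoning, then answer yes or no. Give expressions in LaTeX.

Yes. s_k = - 3^{- k} \left(3 k - 1\right) \left(k + 1\right)!.

t_(k+1)/t_k = (k + 2)*(-k + 3*(k + 1)**2 + 6)/(3*(3*k**2 - k + 7)).
Normal form (A,B,C) = (k/3 + 2/3, 1, k**2 - k/3 + 7/3).
Solve (k/3 + 2/3)·f(k+1) − (1)·f(k) = k**2 - k/3 + 7/3.
d = 1 from the (1,0,2) case.
A polynomial solution: f(k) = 3*k - 1.
Certificate R = B(k−1)f/C = 3*(3*k - 1)/(3*k**2 - k + 7) gives s_k = -(3*k - 1)*factorial(k + 1)/3**k.
Check: Δs_k = -(3*k**2 - k + 7)*factorial(k + 1)/(3*3**k). ✓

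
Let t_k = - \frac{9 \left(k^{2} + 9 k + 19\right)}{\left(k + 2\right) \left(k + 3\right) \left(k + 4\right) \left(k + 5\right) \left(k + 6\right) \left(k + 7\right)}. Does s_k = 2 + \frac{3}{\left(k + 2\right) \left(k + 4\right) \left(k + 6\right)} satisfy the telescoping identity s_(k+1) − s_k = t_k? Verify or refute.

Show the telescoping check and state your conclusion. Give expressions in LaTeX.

s_(k+1) = 2 + 3/((k + 3)*(k + 5)*(k + 7))
s_(k+1) − s_k = 3/((k + 3)*(k + 5)*(k + 7)) - 3/((k + 2)*(k + 4)*(k + 6))
(s_(k+1) − s_k) − t_k = 0

Valid — Δs_k = t_k.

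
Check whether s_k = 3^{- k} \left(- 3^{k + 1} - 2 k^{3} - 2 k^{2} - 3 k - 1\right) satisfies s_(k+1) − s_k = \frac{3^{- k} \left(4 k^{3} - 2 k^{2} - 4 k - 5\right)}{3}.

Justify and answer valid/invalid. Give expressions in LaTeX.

Valid — Δs_k = t_k.

s_(k+1) = (-9*3**k - 2*k**3 - 8*k**2 - 13*k - 8)/(3*3**k)
s_(k+1) − s_k = (4*k**3 - 2*k**2 - 4*k - 5)/(3*3**k)
(s_(k+1) − s_k) − t_k = 0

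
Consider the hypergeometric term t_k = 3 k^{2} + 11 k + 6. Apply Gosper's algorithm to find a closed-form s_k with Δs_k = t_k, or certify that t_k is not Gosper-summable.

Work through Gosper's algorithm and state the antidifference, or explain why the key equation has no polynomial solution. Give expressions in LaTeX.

s_k = k \left(k^{2} + 4 k + 1\right)

The ratio is (3*k**2 + 17*k + 20)/(3*k**2 + 11*k + 6).
A = 1, B = 1, C = k**2 + 11*k/3 + 2.
f must satisfy (1)·f(k+1) − (1)·f(k) = k**2 + 11*k/3 + 2.
Degrees (0,0,2) ⇒ d ≤ 3.
A polynomial solution: f(k) = k*(k**2 + 4*k + 1)/3.
Get s_k = R·t_k = k*(k**2 + 4*k + 1) with R(k) = B(k−1)f(k)/C(k) = k*(k**2 + 4*k + 1)/((k + 3)*(3*k + 2)).
Δs = 3*k**2 + 11*k + 6, as required.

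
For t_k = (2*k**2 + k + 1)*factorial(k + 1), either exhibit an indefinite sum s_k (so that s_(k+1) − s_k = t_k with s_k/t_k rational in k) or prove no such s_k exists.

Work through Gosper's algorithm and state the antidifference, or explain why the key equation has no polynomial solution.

s_k = (2*k - 3)*factorial(k + 1)

Ratio r(k) = (k + 2)*(k + 2*(k + 1)**2 + 2)/(2*k**2 + k + 1).
Normal form (A,B,C) = (k + 2, 1, k**2 + k/2 + 1/2).
Key eq: (k + 2)·f(k+1) = (1)·f(k) + (k**2 + k/2 + 1/2).
Bound: deg f ≤ 1.
Solve for f: f(k) = (2*k - 3)/2 (degree 1 ≤ 1).
Get s_k = R·t_k = (2*k - 3)*factorial(k + 1) with R(k) = B(k−1)f(k)/C(k) = (2*k - 3)/(2*k**2 + k + 1).
Δs = (2*k**2 + k + 1)*factorial(k + 1), as required.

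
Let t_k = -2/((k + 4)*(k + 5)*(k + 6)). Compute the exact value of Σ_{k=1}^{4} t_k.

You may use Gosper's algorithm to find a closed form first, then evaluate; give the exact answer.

Σ = -1/45

Ratio r(k) = (k + 4)/(k + 7).
Gosper form: A/B · C(k+1)/C(k) with A=k + 4, B=k + 7, C=1.
Need (k + 4)·f(k+1) − (k + 6)·f(k) = 1.
From deg A=1, deg B=1, deg C=0: d=2.
Solve for f: f(k) = k*(k + 9)/40 (degree 2 ≤ 2).
So s_k = (B(k−1)f/C)·t_k = (k*(k + 6)*(k + 9)/40)·t_k = k*(-k - 9)/(20*(k + 4)*(k + 5)).
Check: Δs_k = -2/(k**3 + 15*k**2 + 74*k + 120). ✓
Telescoping: Σ = s_(5) − s_(1) = -7/180 − (-1/60) = -1/45.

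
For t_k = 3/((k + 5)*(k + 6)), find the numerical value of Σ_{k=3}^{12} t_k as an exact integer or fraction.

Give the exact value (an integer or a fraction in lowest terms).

Σ = 5/24

Step 1: r(k) = (k + 5)/(k + 7).
Gosper form: A/B · C(k+1)/C(k) with A=k + 5, B=k + 7, C=1.
Set up (k + 5)·f(k+1) − (k + 6)·f(k) − (1) = 0.
From deg A=1, deg B=1, deg C=0: d=1.
A polynomial solution: f(k) = k/5.
Then R = B(k−1)f/C = k*(k + 6)/5, so s_k = R(k)·t_k = 3*k/(5*(k + 5)).
Δs = 3/(k**2 + 11*k + 30), as required.
Sum = s_(13) − s_(3); s_(13) = 13/30, s_(3) = 9/40 ⇒ 5/24.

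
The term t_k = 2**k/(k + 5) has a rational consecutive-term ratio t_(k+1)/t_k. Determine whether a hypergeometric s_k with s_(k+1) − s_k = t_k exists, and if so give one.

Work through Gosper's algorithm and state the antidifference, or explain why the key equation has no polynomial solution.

no hypergeometric antidifference exists

Compute t_(k+1)/t_k: get 2*(k + 5)/(k + 6).
Normal form (A,B,C) = (2*k + 10, k + 6, 1).
Solve (2*k + 10)·f(k+1) − (k + 5)·f(k) = 1.
From deg A=1, deg B=1, deg C=0: d=-1.
deg f ≤ -1 is impossible — no certificate.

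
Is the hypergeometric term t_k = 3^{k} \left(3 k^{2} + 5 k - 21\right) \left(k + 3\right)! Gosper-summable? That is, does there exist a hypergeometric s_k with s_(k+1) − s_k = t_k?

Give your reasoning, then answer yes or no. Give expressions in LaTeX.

Step 1: r(k) = 3*(3*k**3 + 23*k**2 + 31*k - 52)/(3*k**2 + 5*k - 21).
So A=3*k + 12 and B=1, with C=k**2 + 5*k/3 - 7.
f must satisfy (3*k + 12)·f(k+1) − (1)·f(k) = k**2 + 5*k/3 - 7.
d = 1 from the (1,0,2) case.
Coefficient equations give f(k) = (k - 3)/3.
Certificate R = B(k−1)f/C = (k - 3)/(3*k**2 + 5*k - 21) gives s_k = 3**k*(k - 3)*factorial(k + 3).
Δs = 3**k*(3*k**2 + 5*k - 21)*factorial(k + 3), as required.

Yes. s_k = 3^{k} \left(k - 3\right) \left(k + 3\right)!.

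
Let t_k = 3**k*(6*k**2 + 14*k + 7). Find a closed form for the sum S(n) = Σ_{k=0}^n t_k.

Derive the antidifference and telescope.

S(n) = 9*3**n*n**2 + 12*3**n*n + 9*3**n - 2

Ratio r(k) = 3*(6*k**2 + 26*k + 27)/(6*k**2 + 14*k + 7).
A = 3, B = 1, C = k**2 + 7*k/3 + 7/6.
Solve (3)·f(k+1) − (1)·f(k) = k**2 + 7*k/3 + 7/6.
deg f ≤ 2 (via 0,0,2).
Coefficient equations give f(k) = (3*k**2 - 2*k + 2)/6.
Certificate R = B(k−1)f/C = (3*k**2 - 2*k + 2)/(6*k**2 + 14*k + 7) gives s_k = 3**k*(3*k**2 - 2*k + 2).
s_(k+1) − s_k = 3**k*(6*k**2 + 14*k + 7) = t_k.
Telescope: S(n) = s_(n+1) − s_(0) = 3**(n + 1)*(3*n**2 + 4*n + 3) − (2) = 9*3**n*n**2 + 12*3**n*n + 9*3**n - 2.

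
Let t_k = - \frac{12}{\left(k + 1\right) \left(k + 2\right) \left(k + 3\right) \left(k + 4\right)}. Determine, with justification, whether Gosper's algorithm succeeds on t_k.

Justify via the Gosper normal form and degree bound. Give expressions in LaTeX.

Step 1: r(k) = (k + 1)/(k + 5).
Gosper form: A/B · C(k+1)/C(k) with A=k + 1, B=k + 5, C=1.
Key eq: (k + 1)·f(k+1) = (k + 4)·f(k) + (1).
Degrees (1,1,0) ⇒ d ≤ 3.
Match coefficients ⇒ f(k) = k*(k**2 + 6*k + 11)/18.
Get s_k = R·t_k = 2*k*(-k**2 - 6*k - 11)/(3*(k + 1)*(k + 2)*(k + 3)) with R(k) = B(k−1)f(k)/C(k) = k*(k + 4)*(k**2 + 6*k + 11)/18.
Verify: -12/(k**4 + 10*k**3 + 35*k**2 + 50*k + 24) matches t_k.

Yes. s_k = \frac{2 k \left(- k^{2} - 6 k - 11\right)}{3 \left(k + 1\right) \left(k + 2\right) \left(k + 3\right)}.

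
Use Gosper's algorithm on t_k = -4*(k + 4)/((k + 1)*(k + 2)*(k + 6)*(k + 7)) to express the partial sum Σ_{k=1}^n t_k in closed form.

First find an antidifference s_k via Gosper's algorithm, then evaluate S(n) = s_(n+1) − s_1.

S(n) = n*(-n - 9)/(7*(n**2 + 9*n + 14))

The ratio is (k + 1)*(k + 5)*(k + 6)/((k + 3)*(k + 4)*(k + 8)).
Take A(k)=k + 1, B(k)=k + 8, C(k)=k**4 + 16*k**3 + 95*k**2 + 248*k + 240.
f must satisfy (k + 1)·f(k+1) − (k + 7)·f(k) = k**4 + 16*k**3 + 95*k**2 + 248*k + 240.
Bound: deg f ≤ 6.
Match coefficients ⇒ f(k) = k*(k + 2)*(k + 3)*(k + 4)*(k + 5)*(k + 7)/12.
Get s_k = R·t_k = k*(-k - 7)/(3*(k**2 + 7*k + 6)) with R(k) = B(k−1)f(k)/C(k) = k*(k + 2)*(k + 7)**2/(12*(k + 4)).
Verify: 4*(-k - 4)/(k**4 + 16*k**3 + 83*k**2 + 152*k + 84) matches t_k.
Evaluate: s_(n+1) = (-n**2 - 9*n - 8)/(3*(n**2 + 9*n + 14)); subtract s_(1) = -4/21 ⇒ S(n) = n*(-n - 9)/(7*(n**2 + 9*n + 14)).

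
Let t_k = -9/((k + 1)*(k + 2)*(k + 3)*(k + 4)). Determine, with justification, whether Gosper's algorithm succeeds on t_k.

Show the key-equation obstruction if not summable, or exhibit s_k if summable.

Step 1: r(k) = (k + 1)/(k + 5).
So A=k + 1 and B=k + 5, with C=1.
Need (k + 1)·f(k+1) − (k + 4)·f(k) = 1.
d = 3 from the (1,1,0) case.
Solve for f: f(k) = k*(k**2 + 6*k + 11)/18 (degree 3 ≤ 3).
Then R = B(k−1)f/C = k*(k + 4)*(k**2 + 6*k + 11)/18, so s_k = R(k)·t_k = k*(-k**2 - 6*k - 11)/(2*(k + 1)*(k + 2)*(k + 3)).
Verify: -9/(k**4 + 10*k**3 + 35*k**2 + 50*k + 24) matches t_k.

Yes. s_k = k*(-k**2 - 6*k - 11)/(2*(k + 1)*(k + 2)*(k + 3)).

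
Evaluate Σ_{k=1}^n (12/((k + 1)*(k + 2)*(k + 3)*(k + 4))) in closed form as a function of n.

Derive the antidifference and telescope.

S(n) = n*(n**2 + 9*n + 26)/(6*(n**3 + 9*n**2 + 26*n + 24))

t_(k+1)/t_k = (k + 1)/(k + 5).
Take A(k)=k + 1, B(k)=k + 5, C(k)=1.
f must satisfy (k + 1)·f(k+1) − (k + 4)·f(k) = 1.
deg f ≤ 3 (via 1,1,0).
Solving with deg f ≤ 3: f(k) = k*(k**2 + 6*k + 11)/18.
R(k) = B(k−1)·f(k)/C(k) = k*(k + 4)*(k**2 + 6*k + 11)/18; s_k = R·t_k = 2*k*(k**2 + 6*k + 11)/(3*(k + 1)*(k + 2)*(k + 3)).
Δs = 12/(k**4 + 10*k**3 + 35*k**2 + 50*k + 24), as required.
Σ_(k=1)^n t_k = s_(n+1) − s_(1) = (2*(n**3 + 9*n**2 + 26*n + 18)/(3*(n**3 + 9*n**2 + 26*n + 24))) − (1/2), i.e. n*(n**2 + 9*n + 26)/(6*(n**3 + 9*n**2 + 26*n + 24)).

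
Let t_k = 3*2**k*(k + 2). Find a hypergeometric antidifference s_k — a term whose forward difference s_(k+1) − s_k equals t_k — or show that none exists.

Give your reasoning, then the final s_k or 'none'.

s_k = 3*2**k*k

Compute t_(k+1)/t_k: get 2*(k + 3)/(k + 2).
Normal form (A,B,C) = (2, 1, k + 2).
f must satisfy (2)·f(k+1) − (1)·f(k) = k + 2.
Bound: deg f ≤ 1.
A polynomial solution: f(k) = k.
R(k) = B(k−1)·f(k)/C(k) = k/(k + 2); s_k = R·t_k = 3*2**k*k.
Verify: 3*2**k*(k + 2) matches t_k.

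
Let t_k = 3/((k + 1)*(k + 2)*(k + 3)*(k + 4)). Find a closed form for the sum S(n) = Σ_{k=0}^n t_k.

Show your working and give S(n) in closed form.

The ratio is (k + 1)/(k + 5).
Gosper form: A/B · C(k+1)/C(k) with A=k + 1, B=k + 5, C=1.
f must satisfy (k + 1)·f(k+1) − (k + 4)·f(k) = 1.
Degrees (1,1,0) ⇒ d ≤ 3.
Coefficient equations give f(k) = k*(k**2 + 6*k + 11)/18.
R(k) = B(k−1)·f(k)/C(k) = k*(k + 4)*(k**2 + 6*k + 11)/18; s_k = R·t_k = k*(k**2 + 6*k + 11)/(6*(k + 1)*(k + 2)*(k + 3)).
Check: Δs_k = 3/(k**4 + 10*k**3 + 35*k**2 + 50*k + 24). ✓
s_(n+1) = (n**3 + 9*n**2 + 26*n + 18)/(6*(n**3 + 9*n**2 + 26*n + 24)) and s_(0) = 0, so S(n) = (n**3 + 9*n**2 + 26*n + 18)/(6*(n**3 + 9*n**2 + 26*n + 24)).

S(n) = (n**3 + 9*n**2 + 26*n + 18)/(6*(n**3 + 9*n**2 + 26*n + 24))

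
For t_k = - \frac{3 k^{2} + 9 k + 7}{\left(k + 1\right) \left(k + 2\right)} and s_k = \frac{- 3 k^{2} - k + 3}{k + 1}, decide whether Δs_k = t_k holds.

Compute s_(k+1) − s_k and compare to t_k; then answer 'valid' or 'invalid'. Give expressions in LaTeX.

Valid: the claim telescopes to t_k.

s_(k+1) = (-k - 3*(k + 1)**2 + 2)/(k + 2)
s_(k+1) − s_k = (-3*k**2 - 9*k - 7)/(k**2 + 3*k + 2)
(s_(k+1) − s_k) − t_k = 0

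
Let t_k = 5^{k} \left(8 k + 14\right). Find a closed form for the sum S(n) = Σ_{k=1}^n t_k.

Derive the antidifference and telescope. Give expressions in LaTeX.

r(k) = 5*(4*k + 11)/(4*k + 7) after simplifying.
Normal form (A,B,C) = (5, 1, k + 7/4).
Solve (5)·f(k+1) − (1)·f(k) = k + 7/4.
d = 1 from the (0,0,1) case.
Match coefficients ⇒ f(k) = (2*k + 1)/8.
Get s_k = R·t_k = 5**k*(2*k + 1) with R(k) = B(k−1)f(k)/C(k) = (2*k + 1)/(2*(4*k + 7)).
Δs = 5**k*(8*k + 14), as required.
s_(n+1) = 5**(n + 1)*(2*n + 3) and s_(1) = 15, so S(n) = 10*5**n*n + 15*5**n - 15.

S(n) = 10 \cdot 5^{n} n + 15 \cdot 5^{n} - 15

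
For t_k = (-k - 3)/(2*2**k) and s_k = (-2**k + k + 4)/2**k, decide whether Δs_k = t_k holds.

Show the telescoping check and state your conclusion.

valid (s_(k+1) − s_k reduces to t_k)

s_(k+1) = (-2*2**k + k + 5)/(2*2**k)
s_(k+1) − s_k = (-k - 3)/(2*2**k)
(s_(k+1) − s_k) − t_k = 0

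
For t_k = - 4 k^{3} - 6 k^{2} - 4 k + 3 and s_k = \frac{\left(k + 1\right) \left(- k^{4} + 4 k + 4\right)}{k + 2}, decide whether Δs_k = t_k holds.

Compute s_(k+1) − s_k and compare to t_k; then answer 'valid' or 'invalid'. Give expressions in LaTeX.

s_(k+1) = (k + 2)*(4*k - (k + 1)**4 + 8)/(k + 3)
s_(k+1) − s_k = (-4*k**5 - 23*k**4 - 44*k**3 - 37*k**2 + 16)/(k**2 + 5*k + 6)
(s_(k+1) − s_k) − t_k = (3*k**4 + 14*k**3 + 16*k**2 + 9*k - 2)/(k**2 + 5*k + 6)

Invalid: residual \frac{3 k^{4} + 14 k^{3} + 16 k^{2} + 9 k - 2}{k^{2} + 5 k + 6} ≠ 0.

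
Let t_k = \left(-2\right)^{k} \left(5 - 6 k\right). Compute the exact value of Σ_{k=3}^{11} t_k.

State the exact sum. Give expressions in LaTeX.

Σ = 86040

t_(k+1)/t_k = 2*(-6*k - 1)/(6*k - 5).
So A=-2 and B=1, with C=k - 5/6.
Key eq: (-2)·f(k+1) = (1)·f(k) + (k - 5/6).
Bound: deg f ≤ 1.
A polynomial solution: f(k) = -(2*k - 3)/6.
Certificate R = B(k−1)f/C = -(2*k - 3)/(6*k - 5) gives s_k = (-2)**k*(2*k - 3).
s_(k+1) − s_k = (-2)**k*(5 - 6*k) = t_k.
Evaluate s at k=12 and k=3: 86016 and -24; difference 86040.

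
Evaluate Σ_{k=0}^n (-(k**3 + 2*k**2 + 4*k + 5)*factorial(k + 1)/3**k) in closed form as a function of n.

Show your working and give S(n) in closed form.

Compute t_(k+1)/t_k: get (k**4 + 7*k**3 + 21*k**2 + 34*k + 24)/(3*(k**3 + 2*k**2 + 4*k + 5)).
Factor: A=k/3 + 2/3; B=1; C=k**3 + 2*k**2 + 4*k + 5.
Key eq: (k/3 + 2/3)·f(k+1) = (1)·f(k) + (k**3 + 2*k**2 + 4*k + 5).
From deg A=1, deg B=0, deg C=3: d=2.
A polynomial solution: f(k) = 3*(k**2 + k - 1).
So s_k = (B(k−1)f/C)·t_k = (3*(k**2 + k - 1)/(k**3 + 2*k**2 + 4*k + 5))·t_k = -3**(1 - k)*(k**2 + k - 1)*factorial(k + 1).
s_(k+1) − s_k = -(k**3 + 2*k**2 + 4*k + 5)*factorial(k + 1)/3**k = t_k.
s_(n+1) = -(n**2 + 3*n + 1)*factorial(n + 2)/3**n and s_(0) = 3, so S(n) = -(3**(n + 1) + n**4*factorial(n) + 6*n**3*factorial(n) + 12*n**2*factorial(n) + 9*n*factorial(n) + 2*factorial(n))/3**n.

S(n) = -(3**(n + 1) + n**4*factorial(n) + 6*n**3*factorial(n) + 12*n**2*factorial(n) + 9*n*factorial(n) + 2*factorial(n))/3**n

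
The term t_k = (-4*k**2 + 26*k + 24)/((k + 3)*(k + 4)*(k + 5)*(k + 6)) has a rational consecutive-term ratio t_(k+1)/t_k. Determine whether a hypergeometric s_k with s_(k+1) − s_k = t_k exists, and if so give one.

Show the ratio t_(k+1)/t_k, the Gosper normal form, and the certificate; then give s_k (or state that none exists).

s_k = k*(k**2 + 92*k + 67)/(20*(k + 3)*(k + 4)*(k + 5))

Step 1: r(k) = (k + 3)*(13*k - 2*(k + 1)**2 + 25)/((k + 7)*(-2*k**2 + 13*k + 12)).
Gosper form: A/B · C(k+1)/C(k) with A=k + 3, B=k + 7, C=k**2 - 13*k/2 - 6.
Solve (k + 3)·f(k+1) − (k + 6)·f(k) = k**2 - 13*k/2 - 6.
d = 3 from the (1,1,2) case.
A polynomial solution: f(k) = -k*(k**2 + 92*k + 67)/80.
So s_k = (B(k−1)f/C)·t_k = (-k*(k + 6)*(k**2 + 92*k + 67)/(40*(2*k**2 - 13*k - 12)))·t_k = k*(k**2 + 92*k + 67)/(20*(k + 3)*(k + 4)*(k + 5)).
Check: Δs_k = 2*(-2*k**2 + 13*k + 12)/(k**4 + 18*k**3 + 119*k**2 + 342*k + 360). ✓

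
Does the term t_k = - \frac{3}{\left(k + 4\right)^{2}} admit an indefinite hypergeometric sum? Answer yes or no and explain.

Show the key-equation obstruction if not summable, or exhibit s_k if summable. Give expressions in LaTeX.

No — t_k has no hypergeometric antidifference.

The ratio is (k + 4)**2/(k + 5)**2.
Take A(k)=k**2 + 8*k + 16, B(k)=k**2 + 10*k + 25, C(k)=1.
Solve (k**2 + 8*k + 16)·f(k+1) − (k**2 + 8*k + 16)·f(k) = 1.
From deg A=2, deg B=2, deg C=0: d=0.
Write f(k) = c0. Then LHS − RHS = -1, requiring -1 = 0: contradictory. No certificate.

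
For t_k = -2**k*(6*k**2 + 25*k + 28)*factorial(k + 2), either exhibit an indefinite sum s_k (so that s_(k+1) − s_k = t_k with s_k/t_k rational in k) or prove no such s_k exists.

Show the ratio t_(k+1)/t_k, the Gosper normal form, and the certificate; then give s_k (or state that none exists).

Step 1: r(k) = 2*(6*k**3 + 55*k**2 + 170*k + 177)/(6*k**2 + 25*k + 28).
Factor: A=2*k + 6; B=1; C=k**2 + 25*k/6 + 14/3.
f must satisfy (2*k + 6)·f(k+1) − (1)·f(k) = k**2 + 25*k/6 + 14/3.
deg f ≤ 1 (via 1,0,2).
A polynomial solution: f(k) = (3*k + 2)/6.
Certificate R = B(k−1)f/C = (3*k + 2)/(6*k**2 + 25*k + 28) gives s_k = -2**k*(3*k + 2)*factorial(k + 2).
Check: Δs_k = -2**k*(6*k**2 + 25*k + 28)*factorial(k + 2). ✓

s_k = -2**k*(3*k + 2)*factorial(k + 2)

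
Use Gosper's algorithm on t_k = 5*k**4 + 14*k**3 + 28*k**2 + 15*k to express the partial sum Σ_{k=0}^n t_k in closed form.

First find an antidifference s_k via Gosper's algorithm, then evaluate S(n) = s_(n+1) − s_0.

S(n) = n*(n**4 + 6*n**3 + 18*n**2 + 25*n + 12)

The ratio is (5*k**4 + 34*k**3 + 100*k**2 + 133*k + 62)/(k*(5*k**3 + 14*k**2 + 28*k + 15)).
Factor: A=1; B=1; C=k**4 + 14*k**3/5 + 28*k**2/5 + 3*k.
Key eq: (1)·f(k+1) = (1)·f(k) + (k**4 + 14*k**3/5 + 28*k**2/5 + 3*k).
deg f ≤ 5 (via 0,0,4).
Solve for f: f(k) = k*(k - 1)*(k**3 + 2*k**2 + 6*k + 3)/5 (degree 5 ≤ 5).
R(k) = B(k−1)·f(k)/C(k) = (k - 1)*(k**3 + 2*k**2 + 6*k + 3)/(5*k**3 + 14*k**2 + 28*k + 15); s_k = R·t_k = k*(k**4 + k**3 + 4*k**2 - 3*k - 3).
Δs = k*(5*k**3 + 14*k**2 + 28*k + 15), as required.
Evaluate: s_(n+1) = n*(n**4 + 6*n**3 + 18*n**2 + 25*n + 12); subtract s_(0) = 0 ⇒ S(n) = n*(n**4 + 6*n**3 + 18*n**2 + 25*n + 12).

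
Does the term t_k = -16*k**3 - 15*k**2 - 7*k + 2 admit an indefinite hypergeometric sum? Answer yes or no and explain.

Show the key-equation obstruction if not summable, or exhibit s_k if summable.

Yes. s_k = k*(-4*k**3 + 3*k**2 + 3).

t_(k+1)/t_k = (16*k**3 + 63*k**2 + 85*k + 36)/(16*k**3 + 15*k**2 + 7*k - 2).
A = 1, B = 1, C = k**3 + 15*k**2/16 + 7*k/16 - 1/8.
Set up (1)·f(k+1) − (1)·f(k) − (k**3 + 15*k**2/16 + 7*k/16 - 1/8) = 0.
Bound: deg f ≤ 4.
Match coefficients ⇒ f(k) = k*(4*k**3 - 3*k**2 - 3)/16.
Get s_k = R·t_k = k*(-4*k**3 + 3*k**2 + 3) with R(k) = B(k−1)f(k)/C(k) = k*(4*k**3 - 3*k**2 - 3)/(16*k**3 + 15*k**2 + 7*k - 2).
s_(k+1) − s_k = -16*k**3 - 15*k**2 - 7*k + 2 = t_k.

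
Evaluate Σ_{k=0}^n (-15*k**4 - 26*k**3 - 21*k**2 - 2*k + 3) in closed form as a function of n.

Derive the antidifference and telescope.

Step 1: r(k) = (15*k**4 + 86*k**3 + 189*k**2 + 182*k + 61)/(15*k**4 + 26*k**3 + 21*k**2 + 2*k - 3).
Normal form (A,B,C) = (1, 1, k**4 + 26*k**3/15 + 7*k**2/5 + 2*k/15 - 1/5).
Solve (1)·f(k+1) − (1)·f(k) = k**4 + 26*k**3/15 + 7*k**2/5 + 2*k/15 - 1/5.
Degrees (0,0,4) ⇒ d ≤ 5.
Solving with deg f ≤ 5: f(k) = k*(3*k**4 - k**3 - k**2 - 3*k - 1)/15.
Certificate R = B(k−1)f/C = k*(3*k**4 - k**3 - k**2 - 3*k - 1)/(15*k**4 + 26*k**3 + 21*k**2 + 2*k - 3) gives s_k = k*(-3*k**4 + k**3 + k**2 + 3*k + 1).
Δs = -15*k**4 - 26*k**3 - 21*k**2 - 2*k + 3, as required.
s_(n+1) = -3*n**5 - 14*n**4 - 25*n**3 - 18*n**2 - n + 3 and s_(0) = 0, so S(n) = -3*n**5 - 14*n**4 - 25*n**3 - 18*n**2 - n + 3.

S(n) = -3*n**5 - 14*n**4 - 25*n**3 - 18*n**2 - n + 3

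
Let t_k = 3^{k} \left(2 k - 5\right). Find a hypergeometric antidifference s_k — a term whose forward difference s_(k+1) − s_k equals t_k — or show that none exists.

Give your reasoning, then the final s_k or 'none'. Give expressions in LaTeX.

s_k = 3^{k} \left(k - 4\right)

t_(k+1)/t_k = 3*(2*k - 3)/(2*k - 5).
Take A(k)=3, B(k)=1, C(k)=k - 5/2.
Need (3)·f(k+1) − (1)·f(k) = k - 5/2.
d = 1 from the (0,0,1) case.
Solve for f: f(k) = (k - 4)/2 (degree 1 ≤ 1).
So s_k = (B(k−1)f/C)·t_k = ((k - 4)/(2*k - 5))·t_k = 3**k*(k - 4).
Δs = 3**k*(2*k - 5), as required.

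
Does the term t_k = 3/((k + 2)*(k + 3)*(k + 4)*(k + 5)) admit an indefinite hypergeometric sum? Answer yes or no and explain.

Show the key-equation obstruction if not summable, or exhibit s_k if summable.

Compute t_(k+1)/t_k: get (k + 2)/(k + 6).
Factor: A=k + 2; B=k + 6; C=1.
Set up (k + 2)·f(k+1) − (k + 5)·f(k) − (1) = 0.
Bound: deg f ≤ 3.
Solve for f: f(k) = k*(k**2 + 9*k + 26)/72 (degree 3 ≤ 3).
R(k) = B(k−1)·f(k)/C(k) = k*(k + 5)*(k**2 + 9*k + 26)/72; s_k = R·t_k = k*(k**2 + 9*k + 26)/(24*(k + 2)*(k + 3)*(k + 4)).
Δs = 3/(k**4 + 14*k**3 + 71*k**2 + 154*k + 120), as required.

Yes. s_k = k*(k**2 + 9*k + 26)/(24*(k + 2)*(k + 3)*(k + 4)).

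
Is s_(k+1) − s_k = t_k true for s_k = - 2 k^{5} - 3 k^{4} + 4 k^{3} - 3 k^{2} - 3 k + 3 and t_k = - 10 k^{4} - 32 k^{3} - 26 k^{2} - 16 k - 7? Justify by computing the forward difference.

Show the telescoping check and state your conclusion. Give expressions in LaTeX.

Valid — Δs_k = t_k.

s_(k+1) = -2*k**5 - 13*k**4 - 28*k**3 - 29*k**2 - 19*k - 4
s_(k+1) − s_k = -10*k**4 - 32*k**3 - 26*k**2 - 16*k - 7
(s_(k+1) − s_k) − t_k = 0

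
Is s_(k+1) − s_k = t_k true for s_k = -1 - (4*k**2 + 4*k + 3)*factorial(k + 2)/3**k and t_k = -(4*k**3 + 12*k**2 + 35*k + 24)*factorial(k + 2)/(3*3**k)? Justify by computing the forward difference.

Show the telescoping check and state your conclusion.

valid (s_(k+1) − s_k reduces to t_k)

s_(k+1) = -3**(-k - 1)*(4*k + 4*(k + 1)**2 + 7)*factorial(k + 3) - 1
s_(k+1) − s_k = -(4*k**3 + 12*k**2 + 35*k + 24)*factorial(k + 2)/(3*3**k)
(s_(k+1) − s_k) − t_k = 0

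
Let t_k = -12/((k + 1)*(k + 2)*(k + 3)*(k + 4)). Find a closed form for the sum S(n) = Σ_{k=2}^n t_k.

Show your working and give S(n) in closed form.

The ratio is (k + 1)/(k + 5).
Normal form (A,B,C) = (k + 1, k + 5, 1).
Key eq: (k + 1)·f(k+1) = (k + 4)·f(k) + (1).
Degrees (1,1,0) ⇒ d ≤ 3.
Solving with deg f ≤ 3: f(k) = k*(k**2 + 6*k + 11)/18.
Certificate R = B(k−1)f/C = k*(k + 4)*(k**2 + 6*k + 11)/18 gives s_k = 2*k*(-k**2 - 6*k - 11)/(3*(k + 1)*(k + 2)*(k + 3)).
Δs = -12/(k**4 + 10*k**3 + 35*k**2 + 50*k + 24), as required.
Telescope: S(n) = s_(n+1) − s_(2) = 2*(-n**3 - 9*n**2 - 26*n - 18)/(3*(n**3 + 9*n**2 + 26*n + 24)) − (-3/5) = (-n**3 - 9*n**2 - 26*n + 36)/(15*(n**3 + 9*n**2 + 26*n + 24)).

S(n) = (-n**3 - 9*n**2 - 26*n + 36)/(15*(n**3 + 9*n**2 + 26*n + 24))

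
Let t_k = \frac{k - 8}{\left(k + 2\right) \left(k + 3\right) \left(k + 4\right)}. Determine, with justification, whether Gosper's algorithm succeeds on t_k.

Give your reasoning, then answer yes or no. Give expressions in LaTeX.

Ratio r(k) = (k - 7)*(k + 2)/((k - 8)*(k + 5)).
A = k + 2, B = k + 5, C = k - 8.
f must satisfy (k + 2)·f(k+1) − (k + 4)·f(k) = k - 8.
d = 2 from the (1,1,1) case.
Coefficient equations give f(k) = -k*(k + 7)/2.
Get s_k = R·t_k = k*(-k - 7)/(2*(k + 2)*(k + 3)) with R(k) = B(k−1)f(k)/C(k) = -k*(k + 4)*(k + 7)/(2*(k - 8)).
Δs = (k - 8)/(k**3 + 9*k**2 + 26*k + 24), as required.

Yes. s_k = \frac{k \left(- k - 7\right)}{2 \left(k + 2\right) \left(k + 3\right)}.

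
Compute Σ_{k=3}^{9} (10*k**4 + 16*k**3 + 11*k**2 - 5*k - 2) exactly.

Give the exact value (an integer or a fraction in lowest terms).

r(k) = (10*k**4 + 56*k**3 + 119*k**2 + 105*k + 30)/(10*k**4 + 16*k**3 + 11*k**2 - 5*k - 2) after simplifying.
Take A(k)=1, B(k)=1, C(k)=k**4 + 8*k**3/5 + 11*k**2/10 - k/2 - 1/5.
Need (1)·f(k+1) − (1)·f(k) = k**4 + 8*k**3/5 + 11*k**2/10 - k/2 - 1/5.
deg f ≤ 5 (via 0,0,4).
Coefficient equations give f(k) = k*(2*k**4 - k**3 - k**2 - 4*k + 2)/10.
Certificate R = B(k−1)f/C = k*(2*k**4 - k**3 - k**2 - 4*k + 2)/(10*k**4 + 16*k**3 + 11*k**2 - 5*k - 2) gives s_k = k*(2*k**4 - k**3 - k**2 - 4*k + 2).
Δs = 10*k**4 + 16*k**3 + 11*k**2 - 5*k - 2, as required.
Sum = s_(10) − s_(3); s_(10) = 188620, s_(3) = 348 ⇒ 188272.

Σ = 188272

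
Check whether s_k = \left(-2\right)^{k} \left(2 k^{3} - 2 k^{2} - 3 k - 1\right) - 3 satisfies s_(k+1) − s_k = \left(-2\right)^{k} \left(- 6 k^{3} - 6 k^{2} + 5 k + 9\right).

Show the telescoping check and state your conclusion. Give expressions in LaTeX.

s_(k+1) = (-2)**(k + 1)*(-3*k + 2*(k + 1)**3 - 2*(k + 1)**2 - 4) - 3
s_(k+1) − s_k = (-2)**k*(-6*k**3 - 6*k**2 + 5*k + 9)
(s_(k+1) − s_k) − t_k = 0

valid; difference matches t_k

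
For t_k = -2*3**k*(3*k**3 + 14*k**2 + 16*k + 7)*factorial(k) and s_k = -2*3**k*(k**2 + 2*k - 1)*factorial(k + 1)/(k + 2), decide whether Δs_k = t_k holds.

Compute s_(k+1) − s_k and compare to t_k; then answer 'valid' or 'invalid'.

s_(k+1) = -6*3**k*(k**2 + 4*k + 2)*factorial(k + 2)/(k + 3)
s_(k+1) − s_k = -2*3**k*(3*k**4 + 23*k**3 + 61*k**2 + 67*k + 27)*factorial(k + 1)/((k + 2)*(k + 3))
(s_(k+1) − s_k) − t_k = 2*3**k*(3*k**4 + 20*k**3 + 43*k**2 + 37*k + 15)*factorial(k)/((k + 2)*(k + 3))

Invalid: residual 2*3**k*(3*k**4 + 20*k**3 + 43*k**2 + 37*k + 15)*factorial(k)/((k + 2)*(k + 3)) ≠ 0.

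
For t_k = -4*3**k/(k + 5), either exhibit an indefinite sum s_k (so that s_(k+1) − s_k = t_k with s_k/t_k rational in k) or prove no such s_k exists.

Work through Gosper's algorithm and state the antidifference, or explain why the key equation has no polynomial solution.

The ratio is 3*(k + 5)/(k + 6).
Take A(k)=3*k + 15, B(k)=k + 6, C(k)=1.
Set up (3*k + 15)·f(k+1) − (k + 5)·f(k) − (1) = 0.
From deg A=1, deg B=1, deg C=0: d=-1.
d = -1 < 0 ⇒ no nonzero polynomial f; not summable.

none — t_k is not Gosper-summable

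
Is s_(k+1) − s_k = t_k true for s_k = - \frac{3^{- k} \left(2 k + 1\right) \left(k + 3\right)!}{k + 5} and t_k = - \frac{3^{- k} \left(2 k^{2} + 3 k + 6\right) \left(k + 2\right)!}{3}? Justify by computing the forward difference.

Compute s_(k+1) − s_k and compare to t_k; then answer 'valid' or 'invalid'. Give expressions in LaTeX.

s_(k+1) = -(2*k + 3)*factorial(k + 4)/(3*3**k*(k + 6))
s_(k+1) − s_k = -(2*k**3 + 15*k**2 + 28*k + 42)*factorial(k + 3)/(3*3**k*(k + 5)*(k + 6))
(s_(k+1) − s_k) − t_k = 2*(2*k**3 + 13*k**2 + 15*k + 27)*factorial(k + 2)/(3*3**k*(k + 5)*(k + 6))

Invalid: residual \frac{2 \cdot 3^{- k} \left(2 k^{3} + 13 k^{2} + 15 k + 27\right) \left(k + 2\right)!}{3 \left(k + 5\right) \left(k + 6\right)} ≠ 0.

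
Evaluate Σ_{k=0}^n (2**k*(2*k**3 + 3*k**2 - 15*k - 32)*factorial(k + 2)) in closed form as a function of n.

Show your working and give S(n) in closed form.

S(n) = 2*2**n*n**2*factorial(n + 3) - 2*2**n*n*factorial(n + 3) - 12*2**n*factorial(n + 3) + 8

Step 1: r(k) = 2*(2*k**4 + 15*k**3 + 24*k**2 - 51*k - 126)/(2*k**3 + 3*k**2 - 15*k - 32).
Normal form (A,B,C) = (2*k + 6, 1, k**3 + 3*k**2/2 - 15*k/2 - 16).
Solve (2*k + 6)·f(k+1) − (1)·f(k) = k**3 + 3*k**2/2 - 15*k/2 - 16.
Degrees (1,0,3) ⇒ d ≤ 2.
Solving with deg f ≤ 2: f(k) = (k - 4)*(k + 1)/2.
Then R = B(k−1)f/C = (k - 4)*(k + 1)/(2*k**3 + 3*k**2 - 15*k - 32), so s_k = R(k)·t_k = 2**k*(k - 4)*(k + 1)*factorial(k + 2).
Δs = 2**k*(2*k**3 + 3*k**2 - 15*k - 32)*factorial(k + 2), as required.
s_(n+1) = 2**(n + 1)*(n - 3)*(n + 2)*factorial(n + 3) and s_(0) = -8, so S(n) = 2*2**n*n**2*factorial(n + 3) - 2*2**n*n*factorial(n + 3) - 12*2**n*factorial(n + 3) + 8.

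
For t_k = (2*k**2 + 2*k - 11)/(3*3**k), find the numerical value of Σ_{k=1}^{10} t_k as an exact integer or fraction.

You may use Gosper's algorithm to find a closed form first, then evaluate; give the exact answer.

Compute t_(k+1)/t_k: get (2*k**2 + 6*k - 7)/(3*(2*k**2 + 2*k - 11)).
Gosper form: A/B · C(k+1)/C(k) with A=1/3, B=1, C=k**2 + k - 11/2.
Solve (1/3)·f(k+1) − (1)·f(k) = k**2 + k - 11/2.
Degrees (0,0,2) ⇒ d ≤ 2.
Solve for f: f(k) = -3*(k**2 + 2*k - 4)/2 (degree 2 ≤ 2).
So s_k = (B(k−1)f/C)·t_k = (-3*(k**2 + 2*k - 4)/(2*k**2 + 2*k - 11))·t_k = (-k**2 - 2*k + 4)/3**k.
s_(k+1) − s_k = (2*k**2 + 2*k - 11)/(3*3**k) = t_k.
Evaluate s at k=11 and k=1: -139/177147 and 1/3; difference -59188/177147.

Σ = -59188/177147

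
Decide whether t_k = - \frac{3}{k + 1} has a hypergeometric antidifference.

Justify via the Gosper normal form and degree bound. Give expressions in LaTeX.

No. Not Gosper-summable.

t_(k+1)/t_k = (k + 1)/(k + 2).
Factor: A=k + 1; B=k + 2; C=1.
Solve (k + 1)·f(k+1) − (k + 1)·f(k) = 1.
From deg A=1, deg B=1, deg C=0: d=0.
Generic f = c0 gives residual -1; -1 = 0 cannot hold, so t_k is not Gosper-summable.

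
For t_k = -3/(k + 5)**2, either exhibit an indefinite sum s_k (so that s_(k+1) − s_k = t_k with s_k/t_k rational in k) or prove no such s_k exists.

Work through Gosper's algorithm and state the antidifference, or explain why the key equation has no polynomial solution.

Step 1: r(k) = (k + 5)**2/(k + 6)**2.
Take A(k)=k**2 + 10*k + 25, B(k)=k**2 + 12*k + 36, C(k)=1.
Need (k**2 + 10*k + 25)·f(k+1) − (k**2 + 10*k + 25)·f(k) = 1.
From deg A=2, deg B=2, deg C=0: d=0.
f = c0 ⇒ A·f(k+1) − B(k−1)·f(k) − C = -1. The system {-1 = 0} is inconsistent; no antidifference.

not Gosper-summable; s_k does not exist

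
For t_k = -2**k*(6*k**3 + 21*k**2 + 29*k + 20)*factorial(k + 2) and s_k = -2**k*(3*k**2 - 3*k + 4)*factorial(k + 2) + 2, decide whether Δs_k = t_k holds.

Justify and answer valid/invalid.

s_(k+1) = -2**(k + 1)*(-3*k + 3*(k + 1)**2 + 1)*factorial(k + 3) + 2
s_(k+1) − s_k = -2**k*(6*k**3 + 21*k**2 + 29*k + 20)*factorial(k + 2)
(s_(k+1) − s_k) − t_k = 0

Valid — Δs_k = t_k.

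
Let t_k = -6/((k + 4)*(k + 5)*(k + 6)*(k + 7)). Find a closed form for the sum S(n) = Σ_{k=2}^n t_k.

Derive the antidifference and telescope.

S(n) = (-n**3 - 18*n**2 - 107*n + 126)/(168*(n**3 + 18*n**2 + 107*n + 210))

The ratio is (k + 4)/(k + 8).
Factor: A=k + 4; B=k + 8; C=1.
f must satisfy (k + 4)·f(k+1) − (k + 7)·f(k) = 1.
Degrees (1,1,0) ⇒ d ≤ 3.
Coefficient equations give f(k) = k*(k**2 + 15*k + 74)/360.
So s_k = (B(k−1)f/C)·t_k = (k*(k + 7)*(k**2 + 15*k + 74)/360)·t_k = k*(-k**2 - 15*k - 74)/(60*(k + 4)*(k + 5)*(k + 6)).
Δs = -6/(k**4 + 22*k**3 + 179*k**2 + 638*k + 840), as required.
Telescope: S(n) = s_(n+1) − s_(2) = (-n**3 - 18*n**2 - 107*n - 90)/(60*(n**3 + 18*n**2 + 107*n + 210)) − (-3/280) = (-n**3 - 18*n**2 - 107*n + 126)/(168*(n**3 + 18*n**2 + 107*n + 210)).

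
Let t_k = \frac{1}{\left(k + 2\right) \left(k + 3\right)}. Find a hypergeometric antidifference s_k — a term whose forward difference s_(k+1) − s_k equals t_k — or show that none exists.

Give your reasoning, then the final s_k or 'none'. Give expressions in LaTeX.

s_k = \frac{k}{2 \left(k + 2\right)}

Compute t_(k+1)/t_k: get (k + 2)/(k + 4).
A = k + 2, B = k + 4, C = 1.
Set up (k + 2)·f(k+1) − (k + 3)·f(k) − (1) = 0.
Bound: deg f ≤ 1.
Solving with deg f ≤ 1: f(k) = k/2.
R(k) = B(k−1)·f(k)/C(k) = k*(k + 3)/2; s_k = R·t_k = k/(2*(k + 2)).
s_(k+1) − s_k = 1/(k**2 + 5*k + 6) = t_k.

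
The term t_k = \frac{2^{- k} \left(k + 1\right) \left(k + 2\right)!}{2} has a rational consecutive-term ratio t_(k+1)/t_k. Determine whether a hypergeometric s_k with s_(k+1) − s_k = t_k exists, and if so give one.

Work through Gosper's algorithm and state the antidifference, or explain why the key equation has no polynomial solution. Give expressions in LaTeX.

Compute t_(k+1)/t_k: get (k + 2)*(k + 3)/(2*(k + 1)).
Factor: A=k/2 + 3/2; B=1; C=k + 1.
Need (k/2 + 3/2)·f(k+1) − (1)·f(k) = k + 1.
Bound: deg f ≤ 0.
Solving with deg f ≤ 0: f(k) = 2.
Certificate R = B(k−1)f/C = 2/(k + 1) gives s_k = factorial(k + 2)/2**k.
Verify: (k + 1)*factorial(k + 2)/(2*2**k) matches t_k.

s_k = 2^{- k} \left(k + 2\right)!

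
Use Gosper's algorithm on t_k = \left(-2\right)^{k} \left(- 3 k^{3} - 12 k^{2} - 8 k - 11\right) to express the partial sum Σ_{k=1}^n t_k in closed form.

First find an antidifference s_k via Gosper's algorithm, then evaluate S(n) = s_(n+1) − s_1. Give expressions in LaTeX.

S(n) = - 2 \left(-2\right)^{n} n^{3} - 10 \left(-2\right)^{n} n^{2} - 10 \left(-2\right)^{n} n - 8 \left(-2\right)^{n} + 8

Compute t_(k+1)/t_k: get 2*(-3*k**3 - 21*k**2 - 41*k - 34)/(3*k**3 + 12*k**2 + 8*k + 11).
Normal form (A,B,C) = (-2, 1, k**3 + 4*k**2 + 8*k/3 + 11/3).
Set up (-2)·f(k+1) − (1)·f(k) − (k**3 + 4*k**2 + 8*k/3 + 11/3) = 0.
d = 3 from the (0,0,3) case.
Solve for f: f(k) = -(k + 3)*(k**2 - k + 1)/3 (degree 3 ≤ 3).
Certificate R = B(k−1)f/C = -(k + 3)*(k**2 - k + 1)/(3*k**3 + 12*k**2 + 8*k + 11) gives s_k = (-2)**k*(k**3 + 2*k**2 - 2*k + 3).
Check: Δs_k = (-2)**k*(-3*k**3 - 12*k**2 - 8*k - 11). ✓
s_(n+1) = (-2)**(n + 1)*(n**3 + 5*n**2 + 5*n + 4) and s_(1) = -8, so S(n) = -2*(-2)**n*n**3 - 10*(-2)**n*n**2 - 10*(-2)**n*n - 8*(-2)**n + 8.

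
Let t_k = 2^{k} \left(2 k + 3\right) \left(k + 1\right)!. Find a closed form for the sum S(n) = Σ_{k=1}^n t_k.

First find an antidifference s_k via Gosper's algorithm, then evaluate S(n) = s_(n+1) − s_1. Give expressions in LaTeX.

S(n) = 2 \cdot 2^{n} \left(n + 2\right)! - 4

Compute t_(k+1)/t_k: get 2*(k + 2)*(2*k + 5)/(2*k + 3).
A = 2*k + 4, B = 1, C = k + 3/2.
Need (2*k + 4)·f(k+1) − (1)·f(k) = k + 3/2.
deg f ≤ 0 (via 1,0,1).
Solve for f: f(k) = 1/2 (degree 0 ≤ 0).
Get s_k = R·t_k = 2**k*factorial(k + 1) with R(k) = B(k−1)f(k)/C(k) = 1/(2*k + 3).
s_(k+1) − s_k = 2**k*(2*k + 3)*factorial(k + 1) = t_k.
Telescope: S(n) = s_(n+1) − s_(1) = 2**(n + 1)*factorial(n + 2) − (4) = 2*2**n*factorial(n + 2) - 4.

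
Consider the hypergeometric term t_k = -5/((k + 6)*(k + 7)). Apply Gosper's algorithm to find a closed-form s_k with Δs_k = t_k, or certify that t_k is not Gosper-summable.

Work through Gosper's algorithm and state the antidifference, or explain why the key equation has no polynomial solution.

t_(k+1)/t_k = (k + 6)/(k + 8).
So A=k + 6 and B=k + 8, with C=1.
f must satisfy (k + 6)·f(k+1) − (k + 7)·f(k) = 1.
d = 1 from the (1,1,0) case.
Match coefficients ⇒ f(k) = k/6.
Certificate R = B(k−1)f/C = k*(k + 7)/6 gives s_k = -5*k/(6*k + 36).
Check: Δs_k = -5/(k**2 + 13*k + 42). ✓

s_k = -5*k/(6*k + 36)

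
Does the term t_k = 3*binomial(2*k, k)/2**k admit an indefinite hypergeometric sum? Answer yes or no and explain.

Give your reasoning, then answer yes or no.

Ratio r(k) = (2*k + 1)/(k + 1).
Factor: A=2*k + 1; B=k + 1; C=1.
Need (2*k + 1)·f(k+1) − (k)·f(k) = 1.
Degrees (1,1,0) ⇒ d ≤ -1.
Negative degree bound (-1): no f exists, t_k not Gosper-summable.

No. Not Gosper-summable.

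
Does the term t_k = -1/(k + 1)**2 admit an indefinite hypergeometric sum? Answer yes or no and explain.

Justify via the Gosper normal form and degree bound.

The ratio is (k + 1)**2/(k + 2)**2.
A = k**2 + 2*k + 1, B = k**2 + 4*k + 4, C = 1.
Key eq: (k**2 + 2*k + 1)·f(k+1) = (k**2 + 2*k + 1)·f(k) + (1).
From deg A=2, deg B=2, deg C=0: d=0.
Generic f = c0 gives residual -1; -1 = 0 cannot hold, so t_k is not Gosper-summable.

No; the coefficient equations for f are inconsistent.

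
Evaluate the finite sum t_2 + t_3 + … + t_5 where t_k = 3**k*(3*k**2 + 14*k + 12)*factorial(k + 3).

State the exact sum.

Step 1: r(k) = 3*(3*k**3 + 32*k**2 + 109*k + 116)/(3*k**2 + 14*k + 12).
Normal form (A,B,C) = (3*k + 12, 1, k**2 + 14*k/3 + 4).
Solve (3*k + 12)·f(k+1) − (1)·f(k) = k**2 + 14*k/3 + 4.
Bound: deg f ≤ 1.
Match coefficients ⇒ f(k) = k/3.
Then R = B(k−1)f/C = k/(3*k**2 + 14*k + 12), so s_k = R(k)·t_k = 3**k*k*factorial(k + 3).
Check: Δs_k = 3**k*(3*k**2 + 14*k + 12)*factorial(k + 3). ✓
Telescoping: Σ = s_(6) − s_(2) = 1587237120 − (2160) = 1587234960.

Σ = 1587234960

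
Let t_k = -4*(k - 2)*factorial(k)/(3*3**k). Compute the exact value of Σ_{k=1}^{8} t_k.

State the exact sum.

The ratio is (k**2 - 1)/(3*(k - 2)).
Take A(k)=k/3 + 1/3, B(k)=1, C(k)=k - 2.
Solve (k/3 + 1/3)·f(k+1) − (1)·f(k) = k - 2.
From deg A=1, deg B=0, deg C=1: d=0.
A polynomial solution: f(k) = 3.
So s_k = (B(k−1)f/C)·t_k = (3/(k - 2))·t_k = -4*factorial(k)/3**k.
Check: Δs_k = -4*(k - 2)*factorial(k)/(3*3**k). ✓
Σ_(k=1)^(8) t_k = s_(9) − s_(1) = -17920/243 − (-4/3) = -17596/243.

Σ = -17596/243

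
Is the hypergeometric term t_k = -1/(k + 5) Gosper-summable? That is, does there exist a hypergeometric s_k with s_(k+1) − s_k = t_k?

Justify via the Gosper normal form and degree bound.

No — key equation has no polynomial f.

The ratio is (k + 5)/(k + 6).
So A=k + 5 and B=k + 6, with C=1.
Solve (k + 5)·f(k+1) − (k + 5)·f(k) = 1.
Bound: deg f ≤ 0.
f = c0 ⇒ A·f(k+1) − B(k−1)·f(k) − C = -1. The system {-1 = 0} is inconsistent; no antidifference.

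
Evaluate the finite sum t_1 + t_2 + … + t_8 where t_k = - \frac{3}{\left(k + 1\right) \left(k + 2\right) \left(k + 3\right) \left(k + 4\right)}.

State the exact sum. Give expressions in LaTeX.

Σ = -9/220

r(k) = (k + 1)/(k + 5) after simplifying.
Gosper form: A/B · C(k+1)/C(k) with A=k + 1, B=k + 5, C=1.
Set up (k + 1)·f(k+1) − (k + 4)·f(k) − (1) = 0.
From deg A=1, deg B=1, deg C=0: d=3.
Solve for f: f(k) = k*(k**2 + 6*k + 11)/18 (degree 3 ≤ 3).
Then R = B(k−1)f/C = k*(k + 4)*(k**2 + 6*k + 11)/18, so s_k = R(k)·t_k = k*(-k**2 - 6*k - 11)/(6*(k + 1)*(k + 2)*(k + 3)).
Check: Δs_k = -3/(k**4 + 10*k**3 + 35*k**2 + 50*k + 24). ✓
Sum = s_(9) − s_(1); s_(9) = -73/440, s_(1) = -1/8 ⇒ -9/220.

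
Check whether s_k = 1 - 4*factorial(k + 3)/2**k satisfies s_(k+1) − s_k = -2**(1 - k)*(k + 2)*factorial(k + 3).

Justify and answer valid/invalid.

s_(k+1) = -4*2**(-k - 1)*factorial(k + 4) + 1
s_(k+1) − s_k = -2**(1 - k)*(k + 2)*factorial(k + 3)
(s_(k+1) − s_k) − t_k = 0

Valid — Δs_k = t_k.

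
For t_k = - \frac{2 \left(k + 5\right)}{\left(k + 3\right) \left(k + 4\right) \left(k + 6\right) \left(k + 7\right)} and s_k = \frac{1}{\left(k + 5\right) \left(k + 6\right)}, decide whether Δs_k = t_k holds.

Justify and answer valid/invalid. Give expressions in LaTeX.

Invalid: residual \frac{2 \left(3 k + 13\right)}{k^{5} + 25 k^{4} + 245 k^{3} + 1175 k^{2} + 2754 k + 2520} ≠ 0.

s_(k+1) = 1/((k + 6)*(k + 7))
s_(k+1) − s_k = -2/(k**3 + 18*k**2 + 107*k + 210)
(s_(k+1) − s_k) − t_k = 2*(3*k + 13)/(k**5 + 25*k**4 + 245*k**3 + 1175*k**2 + 2754*k + 2520)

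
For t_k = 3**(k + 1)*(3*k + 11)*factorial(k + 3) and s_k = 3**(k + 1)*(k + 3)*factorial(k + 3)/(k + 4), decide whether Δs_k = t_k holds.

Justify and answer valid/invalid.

Invalid: residual -3**(k + 1)*(3*k**2 + 23*k + 43)*factorial(k + 3)/((k + 4)*(k + 5)) ≠ 0.

s_(k+1) = 3**(k + 2)*(k + 4)*factorial(k + 4)/(k + 5)
s_(k+1) − s_k = 3**(k + 1)*(3*k**3 + 35*k**2 + 136*k + 177)*factorial(k + 3)/((k + 4)*(k + 5))
(s_(k+1) − s_k) − t_k = -3**(k + 1)*(3*k**2 + 23*k + 43)*factorial(k + 3)/((k + 4)*(k + 5))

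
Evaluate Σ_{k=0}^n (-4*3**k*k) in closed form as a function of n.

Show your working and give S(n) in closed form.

S(n) = -6*3**n*n + 3*3**n - 3

The ratio is 3 + 3/k.
Take A(k)=3, B(k)=1, C(k)=k.
Set up (3)·f(k+1) − (1)·f(k) − (k) = 0.
d = 1 from the (0,0,1) case.
A polynomial solution: f(k) = (2*k - 3)/4.
Then R = B(k−1)f/C = (2*k - 3)/(4*k), so s_k = R(k)·t_k = 3**k*(3 - 2*k).
s_(k+1) − s_k = -4*3**k*k = t_k.
Σ_(k=0)^n t_k = s_(n+1) − s_(0) = (3**(n + 1)*(1 - 2*n)) − (3), i.e. -6*3**n*n + 3*3**n - 3.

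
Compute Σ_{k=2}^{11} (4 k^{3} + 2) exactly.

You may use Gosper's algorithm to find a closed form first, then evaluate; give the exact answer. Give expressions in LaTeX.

Σ = 17440

Step 1: r(k) = (2*(k + 1)**3 + 1)/(2*k**3 + 1).
So A=1 and B=1, with C=k**3 + 1/2.
f must satisfy (1)·f(k+1) − (1)·f(k) = k**3 + 1/2.
deg f ≤ 4 (via 0,0,3).
Match coefficients ⇒ f(k) = k*(k**3 - 2*k**2 + k + 2)/4.
Get s_k = R·t_k = k*(k**3 - 2*k**2 + k + 2) with R(k) = B(k−1)f(k)/C(k) = k*(k**3 - 2*k**2 + k + 2)/(2*(2*k**3 + 1)).
Δs = 4*k**3 + 2, as required.
Evaluate s at k=12 and k=2: 17448 and 8; difference 17440.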